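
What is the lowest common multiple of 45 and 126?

45 = 3^2 × 5
126 = 2 × 3^2 × 7
LCM(45, 126) = 2 × 3^2 × 5 × 7 = 630.

630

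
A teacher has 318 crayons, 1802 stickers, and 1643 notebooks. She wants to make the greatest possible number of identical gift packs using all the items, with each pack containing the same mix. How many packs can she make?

The pack count must divide each quantity, so the greatest is gcd(318, 1802, 1643).
318 = 2 × 3 × 53
1802 = 2 × 17 × 53
1643 = 31 × 53
gcd(318, 1802, 1643) = 53.

53 packs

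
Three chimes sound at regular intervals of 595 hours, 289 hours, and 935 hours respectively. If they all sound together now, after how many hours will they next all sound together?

They coincide at every common multiple of the periods; the first is the LCM.
595 = 5 × 7 × 17
289 = 17^2
935 = 5 × 11 × 17
LCM(595, 289, 935) = 5 × 7 × 11 × 17^2 = 111265.

111265 hours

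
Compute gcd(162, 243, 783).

27

162 = 2 × 3^4
243 = 3^5
783 = 3^3 × 29
gcd(162, 243, 783) = 3^3 = 27.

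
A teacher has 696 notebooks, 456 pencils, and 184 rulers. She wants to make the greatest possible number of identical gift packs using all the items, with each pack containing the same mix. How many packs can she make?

The pack count must divide each quantity, so the greatest is gcd(696, 456, 184).
696 = 2^3 × 3 × 29
456 = 2^3 × 3 × 19
184 = 2^3 × 23
gcd(696, 456, 184) = 2^3 = 8.

8 packs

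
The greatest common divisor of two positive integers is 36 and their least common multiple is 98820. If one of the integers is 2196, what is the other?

For two integers, gcd × lcm = product, so the other is (36 × 98820) / 2196 = 3557520 / 2196 = 1620.

1620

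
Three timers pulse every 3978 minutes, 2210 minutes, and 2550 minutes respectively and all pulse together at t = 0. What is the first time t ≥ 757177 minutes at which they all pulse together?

795600 minutes

Joint pulses occur at multiples of LCM(3978, 2210, 2550).
3978 = 2 × 3^2 × 13 × 17
2210 = 2 × 5 × 13 × 17
2550 = 2 × 3 × 5^2 × 17
LCM(3978, 2210, 2550) = 2 × 3^2 × 5^2 × 13 × 17 = 99450.
Smallest multiple of 99450 that is ≥ 757177: ⌈757177/99450⌉ × 99450 = 8 × 99450 = 795600.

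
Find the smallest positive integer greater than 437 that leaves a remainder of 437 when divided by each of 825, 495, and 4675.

N − 437 must be a common multiple of 825, 495, and 4675.
825 = 3 × 5^2 × 11
495 = 3^2 × 5 × 11
4675 = 5^2 × 11 × 17
LCM(825, 495, 4675) = 3^2 × 5^2 × 11 × 17 = 42075.
Smallest N > 437 is LCM + 437 = 42075 + 437 = 42512.

42512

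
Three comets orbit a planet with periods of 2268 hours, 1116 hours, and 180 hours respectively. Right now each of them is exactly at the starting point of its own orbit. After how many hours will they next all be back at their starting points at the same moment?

351540 hours

They coincide at every common multiple of the periods; the first is the LCM.
2268 = 2^2 × 3^4 × 7
1116 = 2^2 × 3^2 × 31
180 = 2^2 × 3^2 × 5
LCM(2268, 1116, 180) = 2^2 × 3^4 × 5 × 7 × 31 = 351540.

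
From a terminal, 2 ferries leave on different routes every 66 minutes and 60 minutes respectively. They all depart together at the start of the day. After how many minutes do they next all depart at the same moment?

660 minutes

We need the least common multiple of the intervals.
66 = 2 × 3 × 11
60 = 2^2 × 3 × 5
LCM(66, 60) = 2^2 × 3 × 5 × 11 = 660.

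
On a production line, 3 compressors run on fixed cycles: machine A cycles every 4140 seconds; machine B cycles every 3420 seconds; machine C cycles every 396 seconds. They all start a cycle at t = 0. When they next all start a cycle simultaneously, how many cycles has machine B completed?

253 cycles

The first common completion time is the LCM of the periods.
4140 = 2^2 × 3^2 × 5 × 23
3420 = 2^2 × 3^2 × 5 × 19
396 = 2^2 × 3^2 × 11
LCM(4140, 3420, 396) = 2^2 × 3^2 × 5 × 11 × 19 × 23 = 865260.
Cycles for period 3420: 865260 / 3420 = 253.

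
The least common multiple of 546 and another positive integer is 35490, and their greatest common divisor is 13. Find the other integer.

gcd × lcm = product of the two integers, so the other integer is (13 × 35490) / 546 = 845.

845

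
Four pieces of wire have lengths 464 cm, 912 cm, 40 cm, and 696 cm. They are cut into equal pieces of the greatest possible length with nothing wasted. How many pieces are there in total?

264

Piece length = gcd(464, 912, 40, 696).
464 = 2^4 × 29
912 = 2^4 × 3 × 19
40 = 2^3 × 5
696 = 2^3 × 3 × 29
gcd(464, 912, 40, 696) = 2^3 = 8.
Total pieces = 464/8 + 912/8 + 40/8 + 696/8 = 58 + 114 + 5 + 87 = 264.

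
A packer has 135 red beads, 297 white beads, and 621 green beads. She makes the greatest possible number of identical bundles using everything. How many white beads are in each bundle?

11

Number of bundles = gcd(135, 297, 621).
135 = 3^3 × 5
297 = 3^3 × 11
621 = 3^3 × 23
gcd(135, 297, 621) = 3^3 = 27.
white beads per bundle = 297 / 27 = 11.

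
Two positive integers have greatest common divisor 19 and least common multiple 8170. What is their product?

155230

For any two positive integers, gcd × lcm = product = 19 × 8170 = 155230.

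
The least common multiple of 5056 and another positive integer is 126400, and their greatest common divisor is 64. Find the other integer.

1600

gcd × lcm = product of the two integers, so the other integer is (64 × 126400) / 5056 = 1600.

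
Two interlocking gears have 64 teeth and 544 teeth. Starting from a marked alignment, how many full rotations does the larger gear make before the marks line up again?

2 rotations

The first common completion time is the LCM of the periods.
64 = 2^6
544 = 2^5 × 17
LCM(64, 544) = 2^6 × 17 = 1088.
Rotations for period 544: 1088 / 544 = 2.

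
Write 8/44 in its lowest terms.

2/11

8 = 2^3
44 = 2^2 × 11
gcd(8, 44) = 2^2 = 4.
Divide numerator and denominator by 4: 8/44 = 2/11.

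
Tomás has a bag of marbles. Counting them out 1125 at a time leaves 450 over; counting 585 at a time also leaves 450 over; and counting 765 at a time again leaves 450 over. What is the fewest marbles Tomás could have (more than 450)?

249075

N − 450 must be a common multiple of 1125, 585, and 765.
1125 = 3^2 × 5^3
585 = 3^2 × 5 × 13
765 = 3^2 × 5 × 17
LCM(1125, 585, 765) = 3^2 × 5^3 × 13 × 17 = 248625.
Smallest N > 450 is LCM + 450 = 248625 + 450 = 249075.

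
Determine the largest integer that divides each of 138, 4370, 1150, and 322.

46

138 = 2 × 3 × 23
4370 = 2 × 5 × 19 × 23
1150 = 2 × 5^2 × 23
322 = 2 × 7 × 23
gcd(138, 4370, 1150, 322) = 2 × 23 = 46.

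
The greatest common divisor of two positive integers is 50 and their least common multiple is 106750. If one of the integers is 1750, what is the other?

3050

For two integers, gcd × lcm = product, so the other is (50 × 106750) / 1750 = 5337500 / 1750 = 3050.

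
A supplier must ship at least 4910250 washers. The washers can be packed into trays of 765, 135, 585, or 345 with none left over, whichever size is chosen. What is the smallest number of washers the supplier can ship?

5489640

The number of washers must be a common multiple of 765, 135, 585, and 345, so a multiple of their LCM.
765 = 3^2 × 5 × 17
135 = 3^3 × 5
585 = 3^2 × 5 × 13
345 = 3 × 5 × 23
LCM(765, 135, 585, 345) = 3^3 × 5 × 13 × 17 × 23 = 686205.
Smallest multiple of 686205 that is ≥ 4910250: ⌈4910250/686205⌉ × 686205 = 8 × 686205 = 5489640.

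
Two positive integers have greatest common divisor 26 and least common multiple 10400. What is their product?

270400

For any two positive integers, gcd × lcm = product = 26 × 10400 = 270400.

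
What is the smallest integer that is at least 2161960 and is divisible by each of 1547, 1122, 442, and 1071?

The integer must be a common multiple of 1547, 1122, 442, and 1071, so a multiple of their LCM.
1547 = 7 × 13 × 17
1122 = 2 × 3 × 11 × 17
442 = 2 × 13 × 17
1071 = 3^2 × 7 × 17
LCM(1547, 1122, 442, 1071) = 2 × 3^2 × 7 × 11 × 13 × 17 = 306306.
Smallest multiple of 306306 that is ≥ 2161960: ⌈2161960/306306⌉ × 306306 = 8 × 306306 = 2450448.

2450448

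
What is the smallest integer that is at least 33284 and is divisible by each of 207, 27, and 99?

The integer must be a common multiple of 207, 27, and 99, so a multiple of their LCM.
207 = 3^2 × 23
27 = 3^3
99 = 3^2 × 11
LCM(207, 27, 99) = 3^3 × 11 × 23 = 6831.
Smallest multiple of 6831 that is ≥ 33284: ⌈33284/6831⌉ × 6831 = 5 × 6831 = 34155.

34155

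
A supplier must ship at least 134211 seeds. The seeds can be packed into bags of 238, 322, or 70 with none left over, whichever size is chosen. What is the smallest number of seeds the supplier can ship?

The number of seeds must be a common multiple of 238, 322, and 70, so a multiple of their LCM.
238 = 2 × 7 × 17
322 = 2 × 7 × 23
70 = 2 × 5 × 7
LCM(238, 322, 70) = 2 × 5 × 7 × 17 × 23 = 27370.
Smallest multiple of 27370 that is ≥ 134211: ⌈134211/27370⌉ × 27370 = 5 × 27370 = 136850.

136850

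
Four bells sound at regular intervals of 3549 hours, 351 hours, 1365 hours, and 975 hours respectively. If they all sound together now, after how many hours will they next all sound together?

798525 hours

We need the least common multiple of the intervals.
3549 = 3 × 7 × 13^2
351 = 3^3 × 13
1365 = 3 × 5 × 7 × 13
975 = 3 × 5^2 × 13
LCM(3549, 351, 1365, 975) = 3^3 × 5^2 × 7 × 13^2 = 798525.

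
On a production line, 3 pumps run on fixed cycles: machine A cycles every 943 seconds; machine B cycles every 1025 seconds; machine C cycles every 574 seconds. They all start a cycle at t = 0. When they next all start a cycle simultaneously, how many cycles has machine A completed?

They are all back at their starting positions together after one LCM of the periods.
943 = 23 × 41
1025 = 5^2 × 41
574 = 2 × 7 × 41
LCM(943, 1025, 574) = 2 × 5^2 × 7 × 23 × 41 = 330050.
Cycles for period 943: 330050 / 943 = 350.

350 cycles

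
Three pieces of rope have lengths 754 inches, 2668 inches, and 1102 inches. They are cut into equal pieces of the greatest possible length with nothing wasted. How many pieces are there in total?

Piece length = gcd(754, 2668, 1102).
754 = 2 × 13 × 29
2668 = 2^2 × 23 × 29
1102 = 2 × 19 × 29
gcd(754, 2668, 1102) = 2 × 29 = 58.
Total pieces = 754/58 + 2668/58 + 1102/58 = 13 + 46 + 19 = 78.

78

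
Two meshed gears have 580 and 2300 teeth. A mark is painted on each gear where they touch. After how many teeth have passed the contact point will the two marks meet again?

66700 teeth

We need the least common multiple of the intervals.
580 = 2^2 × 5 × 29
2300 = 2^2 × 5^2 × 23
LCM(580, 2300) = 2^2 × 5^2 × 23 × 29 = 66700.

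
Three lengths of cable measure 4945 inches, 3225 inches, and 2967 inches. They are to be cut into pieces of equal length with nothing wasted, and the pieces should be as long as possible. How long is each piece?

Each piece length must divide every original length, so the longest possible is gcd(4945, 3225, 2967).
4945 = 5 × 23 × 43
3225 = 3 × 5^2 × 43
2967 = 3 × 23 × 43
gcd(4945, 3225, 2967) = 43.

43 inches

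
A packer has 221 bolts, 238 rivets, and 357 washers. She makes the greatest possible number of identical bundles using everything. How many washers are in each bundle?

21

Number of bundles = gcd(221, 238, 357).
221 = 13 × 17
238 = 2 × 7 × 17
357 = 3 × 7 × 17
gcd(221, 238, 357) = 17.
washers per bundle = 357 / 17 = 21.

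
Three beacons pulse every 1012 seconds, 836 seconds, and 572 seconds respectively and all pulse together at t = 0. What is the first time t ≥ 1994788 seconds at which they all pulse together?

Joint pulses occur at multiples of LCM(1012, 836, 572).
1012 = 2^2 × 11 × 23
836 = 2^2 × 11 × 19
572 = 2^2 × 11 × 13
LCM(1012, 836, 572) = 2^2 × 11 × 13 × 19 × 23 = 249964.
Smallest multiple of 249964 that is ≥ 1994788: ⌈1994788/249964⌉ × 249964 = 8 × 249964 = 1999712.

1999712 seconds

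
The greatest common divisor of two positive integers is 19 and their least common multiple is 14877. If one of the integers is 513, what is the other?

For two integers, gcd × lcm = product, so the other is (19 × 14877) / 513 = 282663 / 513 = 551.

551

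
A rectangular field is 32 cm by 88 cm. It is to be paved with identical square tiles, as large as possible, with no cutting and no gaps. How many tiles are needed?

44

Tile side = gcd(32, 88).
32 = 2^5
88 = 2^3 × 11
gcd(32, 88) = 2^3 = 8.
Tiles: (32/8) × (88/8) = 4 × 11 = 44.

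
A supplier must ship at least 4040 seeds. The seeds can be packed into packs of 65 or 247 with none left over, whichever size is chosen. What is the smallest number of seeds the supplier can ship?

The number of seeds must be a common multiple of 65 and 247, so a multiple of their LCM.
65 = 5 × 13
247 = 13 × 19
LCM(65, 247) = 5 × 13 × 19 = 1235.
Smallest multiple of 1235 that is ≥ 4040: ⌈4040/1235⌉ × 1235 = 4 × 1235 = 4940.

4940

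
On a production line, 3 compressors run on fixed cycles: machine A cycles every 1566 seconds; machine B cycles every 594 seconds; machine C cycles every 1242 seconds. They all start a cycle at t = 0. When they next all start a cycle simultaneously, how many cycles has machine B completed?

667 cycles

All finish a whole number of cycles simultaneously at t = LCM of the periods.
1566 = 2 × 3^3 × 29
594 = 2 × 3^3 × 11
1242 = 2 × 3^3 × 23
LCM(1566, 594, 1242) = 2 × 3^3 × 11 × 23 × 29 = 396198.
Cycles for period 594: 396198 / 594 = 667.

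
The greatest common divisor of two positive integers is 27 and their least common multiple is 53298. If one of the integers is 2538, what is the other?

567

For two integers, gcd × lcm = product, so the other is (27 × 53298) / 2538 = 1439046 / 2538 = 567.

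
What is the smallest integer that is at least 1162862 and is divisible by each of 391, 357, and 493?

The integer must be a common multiple of 391, 357, and 493, so a multiple of their LCM.
391 = 17 × 23
357 = 3 × 7 × 17
493 = 17 × 29
LCM(391, 357, 493) = 3 × 7 × 17 × 23 × 29 = 238119.
Smallest multiple of 238119 that is ≥ 1162862: ⌈1162862/238119⌉ × 238119 = 5 × 238119 = 1190595.

1190595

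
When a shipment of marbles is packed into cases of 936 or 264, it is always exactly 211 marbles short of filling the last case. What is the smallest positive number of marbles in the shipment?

Being 211 short of a full case of size k means N ≡ −211 (mod k), i.e. N + 211 is a multiple of each size.
936 = 2^3 × 3^2 × 13
264 = 2^3 × 3 × 11
LCM(936, 264) = 2^3 × 3^2 × 11 × 13 = 10296.
Smallest positive N is 10296 − 211 = 10085.

10085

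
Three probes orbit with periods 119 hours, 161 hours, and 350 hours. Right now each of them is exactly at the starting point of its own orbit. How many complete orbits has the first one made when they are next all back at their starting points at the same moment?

1150 orbits

All finish a whole number of cycles simultaneously at t = LCM of the periods.
119 = 7 × 17
161 = 7 × 23
350 = 2 × 5^2 × 7
LCM(119, 161, 350) = 2 × 5^2 × 7 × 17 × 23 = 136850.
Orbits for period 119: 136850 / 119 = 1150.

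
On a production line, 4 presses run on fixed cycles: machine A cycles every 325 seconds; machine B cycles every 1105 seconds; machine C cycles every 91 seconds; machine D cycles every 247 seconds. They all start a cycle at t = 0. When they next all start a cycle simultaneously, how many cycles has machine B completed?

665 cycles

All finish a whole number of cycles simultaneously at t = LCM of the periods.
325 = 5^2 × 13
1105 = 5 × 13 × 17
91 = 7 × 13
247 = 13 × 19
LCM(325, 1105, 91, 247) = 5^2 × 7 × 13 × 17 × 19 = 734825.
Cycles for period 1105: 734825 / 1105 = 665.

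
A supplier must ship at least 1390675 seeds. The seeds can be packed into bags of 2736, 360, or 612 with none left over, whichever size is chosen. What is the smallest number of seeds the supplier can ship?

1395360

The number of seeds must be a common multiple of 2736, 360, and 612, so a multiple of their LCM.
2736 = 2^4 × 3^2 × 19
360 = 2^3 × 3^2 × 5
612 = 2^2 × 3^2 × 17
LCM(2736, 360, 612) = 2^4 × 3^2 × 5 × 17 × 19 = 232560.
Smallest multiple of 232560 that is ≥ 1390675: ⌈1390675/232560⌉ × 232560 = 6 × 232560 = 1395360.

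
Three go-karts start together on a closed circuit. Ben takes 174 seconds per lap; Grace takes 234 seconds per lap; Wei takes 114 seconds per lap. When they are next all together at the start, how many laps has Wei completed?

They are all back at their starting positions together after one LCM of the periods.
174 = 2 × 3 × 29
234 = 2 × 3^2 × 13
114 = 2 × 3 × 19
LCM(174, 234, 114) = 2 × 3^2 × 13 × 19 × 29 = 128934.
Laps for period 114: 128934 / 114 = 1131.

1131 laps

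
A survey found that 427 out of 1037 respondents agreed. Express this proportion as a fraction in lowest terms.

427 = 7 × 61
1037 = 17 × 61
gcd(427, 1037) = 61.
Divide numerator and denominator by 61: 427/1037 = 7/17.

7/17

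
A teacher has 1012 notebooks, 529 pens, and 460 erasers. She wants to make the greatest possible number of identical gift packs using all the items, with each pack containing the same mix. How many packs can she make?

The pack count must divide each quantity, so the greatest is gcd(1012, 529, 460).
1012 = 2^2 × 11 × 23
529 = 23^2
460 = 2^2 × 5 × 23
gcd(1012, 529, 460) = 23.

23 packs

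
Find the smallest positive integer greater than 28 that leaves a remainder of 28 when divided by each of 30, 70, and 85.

3598

N − 28 must be a common multiple of 30, 70, and 85.
30 = 2 × 3 × 5
70 = 2 × 5 × 7
85 = 5 × 17
LCM(30, 70, 85) = 2 × 3 × 5 × 7 × 17 = 3570.
Smallest N > 28 is LCM + 28 = 3570 + 28 = 3598.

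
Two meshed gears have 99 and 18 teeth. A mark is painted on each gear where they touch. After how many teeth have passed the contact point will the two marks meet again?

They coincide at every common multiple of the periods; the first is the LCM.
99 = 3^2 × 11
18 = 2 × 3^2
LCM(99, 18) = 2 × 3^2 × 11 = 198.

198 teeth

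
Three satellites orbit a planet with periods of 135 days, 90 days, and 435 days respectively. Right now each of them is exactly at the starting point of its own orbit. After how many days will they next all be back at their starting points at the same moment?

They coincide at every common multiple of the periods; the first is the LCM.
135 = 3^3 × 5
90 = 2 × 3^2 × 5
435 = 3 × 5 × 29
LCM(135, 90, 435) = 2 × 3^3 × 5 × 29 = 7830.

7830 days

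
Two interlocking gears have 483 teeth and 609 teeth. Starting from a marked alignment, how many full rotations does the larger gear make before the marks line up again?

23 rotations

They are all back at their starting positions together after one LCM of the periods.
483 = 3 × 7 × 23
609 = 3 × 7 × 29
LCM(483, 609) = 3 × 7 × 23 × 29 = 14007.
Rotations for period 609: 14007 / 609 = 23.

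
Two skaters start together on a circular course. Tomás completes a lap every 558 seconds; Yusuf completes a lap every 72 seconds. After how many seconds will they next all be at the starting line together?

The first simultaneous occurrence is after LCM of the individual periods.
558 = 2 × 3^2 × 31
72 = 2^3 × 3^2
LCM(558, 72) = 2^3 × 3^2 × 31 = 2232.

2232 seconds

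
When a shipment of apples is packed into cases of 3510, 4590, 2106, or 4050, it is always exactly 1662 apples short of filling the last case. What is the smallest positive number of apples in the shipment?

Being 1662 short of a full case of size k means N ≡ −1662 (mod k), i.e. N + 1662 is a multiple of each size.
3510 = 2 × 3^3 × 5 × 13
4590 = 2 × 3^3 × 5 × 17
2106 = 2 × 3^4 × 13
4050 = 2 × 3^4 × 5^2
LCM(3510, 4590, 2106, 4050) = 2 × 3^4 × 5^2 × 13 × 17 = 895050.
Smallest positive N is 895050 − 1662 = 893388.

893388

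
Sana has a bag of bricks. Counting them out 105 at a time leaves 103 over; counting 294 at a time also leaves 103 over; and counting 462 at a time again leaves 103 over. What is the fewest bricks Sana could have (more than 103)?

16273

N − 103 must be a common multiple of 105, 294, and 462.
105 = 3 × 5 × 7
294 = 2 × 3 × 7^2
462 = 2 × 3 × 7 × 11
LCM(105, 294, 462) = 2 × 3 × 5 × 7^2 × 11 = 16170.
Smallest N > 103 is LCM + 103 = 16170 + 103 = 16273.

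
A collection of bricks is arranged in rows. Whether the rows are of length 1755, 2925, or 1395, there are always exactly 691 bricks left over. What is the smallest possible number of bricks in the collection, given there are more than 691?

N − 691 must be a common multiple of 1755, 2925, and 1395.
1755 = 3^3 × 5 × 13
2925 = 3^2 × 5^2 × 13
1395 = 3^2 × 5 × 31
LCM(1755, 2925, 1395) = 3^3 × 5^2 × 13 × 31 = 272025.
Smallest N > 691 is LCM + 691 = 272025 + 691 = 272716.

272716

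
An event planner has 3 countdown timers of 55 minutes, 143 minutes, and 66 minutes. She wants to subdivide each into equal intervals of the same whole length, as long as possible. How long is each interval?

The interval must divide each timer length; the longest such is the gcd.
55 = 5 × 11
143 = 11 × 13
66 = 2 × 3 × 11
gcd(55, 143, 66) = 11.

11 minutes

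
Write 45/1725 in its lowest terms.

3/115

45 = 3^2 × 5
1725 = 3 × 5^2 × 23
gcd(45, 1725) = 3 × 5 = 15.
Divide numerator and denominator by 15: 45/1725 = 3/115.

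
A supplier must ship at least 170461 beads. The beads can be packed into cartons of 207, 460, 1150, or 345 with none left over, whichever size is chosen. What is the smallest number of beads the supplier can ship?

The number of beads must be a common multiple of 207, 460, 1150, and 345, so a multiple of their LCM.
207 = 3^2 × 23
460 = 2^2 × 5 × 23
1150 = 2 × 5^2 × 23
345 = 3 × 5 × 23
LCM(207, 460, 1150, 345) = 2^2 × 3^2 × 5^2 × 23 = 20700.
Smallest multiple of 20700 that is ≥ 170461: ⌈170461/20700⌉ × 20700 = 9 × 20700 = 186300.

186300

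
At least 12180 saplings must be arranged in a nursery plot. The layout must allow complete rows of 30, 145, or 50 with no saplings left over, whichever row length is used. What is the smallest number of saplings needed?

The number of saplings must be a common multiple of 30, 145, and 50, so a multiple of their LCM.
30 = 2 × 3 × 5
145 = 5 × 29
50 = 2 × 5^2
LCM(30, 145, 50) = 2 × 3 × 5^2 × 29 = 4350.
Smallest multiple of 4350 that is ≥ 12180: ⌈12180/4350⌉ × 4350 = 3 × 4350 = 13050.

13050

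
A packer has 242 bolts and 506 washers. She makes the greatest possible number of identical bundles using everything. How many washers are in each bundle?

23

Number of bundles = gcd(242, 506).
242 = 2 × 11^2
506 = 2 × 11 × 23
gcd(242, 506) = 2 × 11 = 22.
washers per bundle = 506 / 22 = 23.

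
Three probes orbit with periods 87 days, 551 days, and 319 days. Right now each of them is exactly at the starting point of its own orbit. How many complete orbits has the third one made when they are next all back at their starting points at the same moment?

57 orbits

All finish a whole number of cycles simultaneously at t = LCM of the periods.
87 = 3 × 29
551 = 19 × 29
319 = 11 × 29
LCM(87, 551, 319) = 3 × 11 × 19 × 29 = 18183.
Orbits for period 319: 18183 / 319 = 57.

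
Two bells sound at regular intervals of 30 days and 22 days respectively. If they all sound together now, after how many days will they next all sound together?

330 days

The first simultaneous occurrence is after LCM of the individual periods.
30 = 2 × 3 × 5
22 = 2 × 11
LCM(30, 22) = 2 × 3 × 5 × 11 = 330.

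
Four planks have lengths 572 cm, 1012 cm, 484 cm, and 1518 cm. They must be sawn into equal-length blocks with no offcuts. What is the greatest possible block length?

This is the greatest common divisor of 572, 1012, 484, and 1518.
572 = 2^2 × 11 × 13
1012 = 2^2 × 11 × 23
484 = 2^2 × 11^2
1518 = 2 × 3 × 11 × 23
gcd(572, 1012, 484, 1518) = 2 × 11 = 22.

22 cm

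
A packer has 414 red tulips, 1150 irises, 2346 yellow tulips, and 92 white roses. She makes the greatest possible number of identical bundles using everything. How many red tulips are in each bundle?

9

Number of bundles = gcd(414, 1150, 2346, 92).
414 = 2 × 3^2 × 23
1150 = 2 × 5^2 × 23
2346 = 2 × 3 × 17 × 23
92 = 2^2 × 23
gcd(414, 1150, 2346, 92) = 2 × 23 = 46.
red tulips per bundle = 414 / 46 = 9.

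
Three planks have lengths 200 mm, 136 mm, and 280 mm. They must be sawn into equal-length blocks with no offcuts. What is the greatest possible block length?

8 mm

This is the greatest common divisor of 200, 136, and 280.
200 = 2^3 × 5^2
136 = 2^3 × 17
280 = 2^3 × 5 × 7
gcd(200, 136, 280) = 2^3 = 8.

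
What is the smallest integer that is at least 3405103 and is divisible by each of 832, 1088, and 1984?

3507712

The integer must be a common multiple of 832, 1088, and 1984, so a multiple of their LCM.
832 = 2^6 × 13
1088 = 2^6 × 17
1984 = 2^6 × 31
LCM(832, 1088, 1984) = 2^6 × 13 × 17 × 31 = 438464.
Smallest multiple of 438464 that is ≥ 3405103: ⌈3405103/438464⌉ × 438464 = 8 × 438464 = 3507712.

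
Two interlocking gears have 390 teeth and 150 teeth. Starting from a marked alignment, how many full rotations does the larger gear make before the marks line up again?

5 rotations

They are all back at their starting positions together after one LCM of the periods.
390 = 2 × 3 × 5 × 13
150 = 2 × 3 × 5^2
LCM(390, 150) = 2 × 3 × 5^2 × 13 = 1950.
Rotations for period 390: 1950 / 390 = 5.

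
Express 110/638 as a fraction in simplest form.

110 = 2 × 5 × 11
638 = 2 × 11 × 29
gcd(110, 638) = 2 × 11 = 22.
Divide numerator and denominator by 22: 110/638 = 5/29.

5/29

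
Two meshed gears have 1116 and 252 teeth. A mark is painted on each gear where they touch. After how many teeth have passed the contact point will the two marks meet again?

7812 teeth

They coincide at every common multiple of the periods; the first is the LCM.
1116 = 2^2 × 3^2 × 31
252 = 2^2 × 3^2 × 7
LCM(1116, 252) = 2^2 × 3^2 × 7 × 31 = 7812.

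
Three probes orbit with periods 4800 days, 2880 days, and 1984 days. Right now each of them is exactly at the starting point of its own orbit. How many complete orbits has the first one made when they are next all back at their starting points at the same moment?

93 orbits

The first common completion time is the LCM of the periods.
4800 = 2^6 × 3 × 5^2
2880 = 2^6 × 3^2 × 5
1984 = 2^6 × 31
LCM(4800, 2880, 1984) = 2^6 × 3^2 × 5^2 × 31 = 446400.
Orbits for period 4800: 446400 / 4800 = 93.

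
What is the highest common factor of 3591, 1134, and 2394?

63

3591 = 3^3 × 7 × 19
1134 = 2 × 3^4 × 7
2394 = 2 × 3^2 × 7 × 19
gcd(3591, 1134, 2394) = 3^2 × 7 = 63.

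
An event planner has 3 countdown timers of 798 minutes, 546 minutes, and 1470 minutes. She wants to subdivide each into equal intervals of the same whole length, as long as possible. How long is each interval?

42 minutes

The interval must divide each timer length; the longest such is the gcd.
798 = 2 × 3 × 7 × 19
546 = 2 × 3 × 7 × 13
1470 = 2 × 3 × 5 × 7^2
gcd(798, 546, 1470) = 2 × 3 × 7 = 42.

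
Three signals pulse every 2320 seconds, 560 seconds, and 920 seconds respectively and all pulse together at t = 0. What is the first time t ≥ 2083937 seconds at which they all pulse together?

2241120 seconds

Joint pulses occur at multiples of LCM(2320, 560, 920).
2320 = 2^4 × 5 × 29
560 = 2^4 × 5 × 7
920 = 2^3 × 5 × 23
LCM(2320, 560, 920) = 2^4 × 5 × 7 × 23 × 29 = 373520.
Smallest multiple of 373520 that is ≥ 2083937: ⌈2083937/373520⌉ × 373520 = 6 × 373520 = 2241120.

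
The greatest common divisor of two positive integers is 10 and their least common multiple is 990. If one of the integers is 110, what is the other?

For two integers, gcd × lcm = product, so the other is (10 × 990) / 110 = 9900 / 110 = 90.

90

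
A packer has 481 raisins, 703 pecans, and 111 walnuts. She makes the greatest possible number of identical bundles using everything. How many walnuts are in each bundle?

Number of bundles = gcd(481, 703, 111).
481 = 13 × 37
703 = 19 × 37
111 = 3 × 37
gcd(481, 703, 111) = 37.
walnuts per bundle = 111 / 37 = 3.

3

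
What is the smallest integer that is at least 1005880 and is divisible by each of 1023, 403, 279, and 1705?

The integer must be a common multiple of 1023, 403, 279, and 1705, so a multiple of their LCM.
1023 = 3 × 11 × 31
403 = 13 × 31
279 = 3^2 × 31
1705 = 5 × 11 × 31
LCM(1023, 403, 279, 1705) = 3^2 × 5 × 11 × 13 × 31 = 199485.
Smallest multiple of 199485 that is ≥ 1005880: ⌈1005880/199485⌉ × 199485 = 6 × 199485 = 1196910.

1196910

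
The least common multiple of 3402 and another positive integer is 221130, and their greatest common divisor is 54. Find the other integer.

3510

gcd × lcm = product of the two integers, so the other integer is (54 × 221130) / 3402 = 3510.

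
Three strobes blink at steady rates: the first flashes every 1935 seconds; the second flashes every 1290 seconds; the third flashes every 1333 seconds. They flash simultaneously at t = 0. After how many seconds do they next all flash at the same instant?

The first simultaneous occurrence is after LCM of the individual periods.
1935 = 3^2 × 5 × 43
1290 = 2 × 3 × 5 × 43
1333 = 31 × 43
LCM(1935, 1290, 1333) = 2 × 3^2 × 5 × 31 × 43 = 119970.

119970 seconds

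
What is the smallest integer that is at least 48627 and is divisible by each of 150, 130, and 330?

The integer must be a common multiple of 150, 130, and 330, so a multiple of their LCM.
150 = 2 × 3 × 5^2
130 = 2 × 5 × 13
330 = 2 × 3 × 5 × 11
LCM(150, 130, 330) = 2 × 3 × 5^2 × 11 × 13 = 21450.
Smallest multiple of 21450 that is ≥ 48627: ⌈48627/21450⌉ × 21450 = 3 × 21450 = 64350.

64350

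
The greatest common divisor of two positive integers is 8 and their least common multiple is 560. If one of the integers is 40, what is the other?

112

For two integers, gcd × lcm = product, so the other is (8 × 560) / 40 = 4480 / 40 = 112.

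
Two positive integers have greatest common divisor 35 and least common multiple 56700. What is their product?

For any two positive integers, gcd × lcm = product = 35 × 56700 = 1984500.

1984500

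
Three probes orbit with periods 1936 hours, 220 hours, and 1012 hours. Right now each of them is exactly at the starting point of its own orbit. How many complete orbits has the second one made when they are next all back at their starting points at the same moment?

1012 orbits

All finish a whole number of cycles simultaneously at t = LCM of the periods.
1936 = 2^4 × 11^2
220 = 2^2 × 5 × 11
1012 = 2^2 × 11 × 23
LCM(1936, 220, 1012) = 2^4 × 5 × 11^2 × 23 = 222640.
Orbits for period 220: 222640 / 220 = 1012.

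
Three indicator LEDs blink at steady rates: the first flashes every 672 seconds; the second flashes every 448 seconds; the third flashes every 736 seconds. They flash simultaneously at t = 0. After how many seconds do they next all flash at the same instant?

The first simultaneous occurrence is after LCM of the individual periods.
672 = 2^5 × 3 × 7
448 = 2^6 × 7
736 = 2^5 × 23
LCM(672, 448, 736) = 2^6 × 3 × 7 × 23 = 30912.

30912 seconds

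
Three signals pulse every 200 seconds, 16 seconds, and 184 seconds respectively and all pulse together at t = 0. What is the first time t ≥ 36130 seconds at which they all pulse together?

36800 seconds

Joint pulses occur at multiples of LCM(200, 16, 184).
200 = 2^3 × 5^2
16 = 2^4
184 = 2^3 × 23
LCM(200, 16, 184) = 2^4 × 5^2 × 23 = 9200.
Smallest multiple of 9200 that is ≥ 36130: ⌈36130/9200⌉ × 9200 = 4 × 9200 = 36800.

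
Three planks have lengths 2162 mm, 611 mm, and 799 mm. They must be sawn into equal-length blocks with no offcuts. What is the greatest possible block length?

47 mm

The block length must divide every plank, so the greatest is gcd(2162, 611, 799).
2162 = 2 × 23 × 47
611 = 13 × 47
799 = 17 × 47
gcd(2162, 611, 799) = 47.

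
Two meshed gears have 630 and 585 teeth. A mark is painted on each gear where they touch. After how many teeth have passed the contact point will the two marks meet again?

8190 teeth

They coincide at every common multiple of the periods; the first is the LCM.
630 = 2 × 3^2 × 5 × 7
585 = 3^2 × 5 × 13
LCM(630, 585) = 2 × 3^2 × 5 × 7 × 13 = 8190.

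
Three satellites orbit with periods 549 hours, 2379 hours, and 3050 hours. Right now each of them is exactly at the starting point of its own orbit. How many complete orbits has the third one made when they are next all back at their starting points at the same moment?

117 orbits

All finish a whole number of cycles simultaneously at t = LCM of the periods.
549 = 3^2 × 61
2379 = 3 × 13 × 61
3050 = 2 × 5^2 × 61
LCM(549, 2379, 3050) = 2 × 3^2 × 5^2 × 13 × 61 = 356850.
Orbits for period 3050: 356850 / 3050 = 117.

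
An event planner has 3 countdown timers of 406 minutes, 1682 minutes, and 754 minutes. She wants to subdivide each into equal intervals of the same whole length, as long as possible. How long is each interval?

58 minutes

The interval must divide each timer length; the longest such is the gcd.
406 = 2 × 7 × 29
1682 = 2 × 29^2
754 = 2 × 13 × 29
gcd(406, 1682, 754) = 2 × 29 = 58.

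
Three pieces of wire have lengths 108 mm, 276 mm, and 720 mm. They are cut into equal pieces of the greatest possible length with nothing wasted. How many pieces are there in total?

92

Piece length = gcd(108, 276, 720).
108 = 2^2 × 3^3
276 = 2^2 × 3 × 23
720 = 2^4 × 3^2 × 5
gcd(108, 276, 720) = 2^2 × 3 = 12.
Total pieces = 108/12 + 276/12 + 720/12 = 9 + 23 + 60 = 92.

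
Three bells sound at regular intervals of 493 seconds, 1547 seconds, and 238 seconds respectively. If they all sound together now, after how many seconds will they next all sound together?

They coincide at every common multiple of the periods; the first is the LCM.
493 = 17 × 29
1547 = 7 × 13 × 17
238 = 2 × 7 × 17
LCM(493, 1547, 238) = 2 × 7 × 13 × 17 × 29 = 89726.

89726 seconds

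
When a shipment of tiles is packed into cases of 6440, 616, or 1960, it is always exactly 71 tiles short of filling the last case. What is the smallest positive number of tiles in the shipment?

Being 71 short of a full case of size k means N ≡ −71 (mod k), i.e. N + 71 is a multiple of each size.
6440 = 2^3 × 5 × 7 × 23
616 = 2^3 × 7 × 11
1960 = 2^3 × 5 × 7^2
LCM(6440, 616, 1960) = 2^3 × 5 × 7^2 × 11 × 23 = 495880.
Smallest positive N is 495880 − 71 = 495809.

495809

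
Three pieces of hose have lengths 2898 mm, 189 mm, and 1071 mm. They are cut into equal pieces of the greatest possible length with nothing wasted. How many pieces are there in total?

Piece length = gcd(2898, 189, 1071).
2898 = 2 × 3^2 × 7 × 23
189 = 3^3 × 7
1071 = 3^2 × 7 × 17
gcd(2898, 189, 1071) = 3^2 × 7 = 63.
Total pieces = 2898/63 + 189/63 + 1071/63 = 46 + 3 + 17 = 66.

66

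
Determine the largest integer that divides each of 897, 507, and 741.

39

897 = 3 × 13 × 23
507 = 3 × 13^2
741 = 3 × 13 × 19
gcd(897, 507, 741) = 3 × 13 = 39.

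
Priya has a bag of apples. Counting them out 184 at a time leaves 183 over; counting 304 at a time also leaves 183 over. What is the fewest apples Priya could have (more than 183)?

N − 183 must be a common multiple of 184 and 304.
184 = 2^3 × 23
304 = 2^4 × 19
LCM(184, 304) = 2^4 × 19 × 23 = 6992.
Smallest N > 183 is LCM + 183 = 6992 + 183 = 7175.

7175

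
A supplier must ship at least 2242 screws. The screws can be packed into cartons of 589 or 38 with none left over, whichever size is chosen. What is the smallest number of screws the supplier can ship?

The number of screws must be a common multiple of 589 and 38, so a multiple of their LCM.
589 = 19 × 31
38 = 2 × 19
LCM(589, 38) = 2 × 19 × 31 = 1178.
Smallest multiple of 1178 that is ≥ 2242: ⌈2242/1178⌉ × 1178 = 2 × 1178 = 2356.

2356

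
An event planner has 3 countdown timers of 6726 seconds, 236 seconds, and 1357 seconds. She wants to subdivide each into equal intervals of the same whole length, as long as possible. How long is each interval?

59 seconds

The interval must divide each timer length; the longest such is the gcd.
6726 = 2 × 3 × 19 × 59
236 = 2^2 × 59
1357 = 23 × 59
gcd(6726, 236, 1357) = 59.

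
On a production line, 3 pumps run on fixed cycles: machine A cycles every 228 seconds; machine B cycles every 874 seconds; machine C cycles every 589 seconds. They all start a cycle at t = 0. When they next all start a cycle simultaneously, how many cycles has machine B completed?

186 cycles

The first common completion time is the LCM of the periods.
228 = 2^2 × 3 × 19
874 = 2 × 19 × 23
589 = 19 × 31
LCM(228, 874, 589) = 2^2 × 3 × 19 × 23 × 31 = 162564.
Cycles for period 874: 162564 / 874 = 186.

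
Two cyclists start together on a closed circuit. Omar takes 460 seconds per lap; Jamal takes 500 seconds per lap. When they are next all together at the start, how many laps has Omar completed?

25 laps

They are all back at their starting positions together after one LCM of the periods.
460 = 2^2 × 5 × 23
500 = 2^2 × 5^3
LCM(460, 500) = 2^2 × 5^3 × 23 = 11500.
Laps for period 460: 11500 / 460 = 25.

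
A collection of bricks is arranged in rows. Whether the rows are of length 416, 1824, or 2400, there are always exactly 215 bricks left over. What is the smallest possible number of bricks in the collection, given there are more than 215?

593015

N − 215 must be a common multiple of 416, 1824, and 2400.
416 = 2^5 × 13
1824 = 2^5 × 3 × 19
2400 = 2^5 × 3 × 5^2
LCM(416, 1824, 2400) = 2^5 × 3 × 5^2 × 13 × 19 = 592800.
Smallest N > 215 is LCM + 215 = 592800 + 215 = 593015.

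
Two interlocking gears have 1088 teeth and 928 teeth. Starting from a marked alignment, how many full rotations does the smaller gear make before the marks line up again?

All finish a whole number of cycles simultaneously at t = LCM of the periods.
1088 = 2^6 × 17
928 = 2^5 × 29
LCM(1088, 928) = 2^6 × 17 × 29 = 31552.
Rotations for period 928: 31552 / 928 = 34.

34 rotations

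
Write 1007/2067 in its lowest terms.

19/39

1007 = 19 × 53
2067 = 3 × 13 × 53
gcd(1007, 2067) = 53.
Divide numerator and denominator by 53: 1007/2067 = 19/39.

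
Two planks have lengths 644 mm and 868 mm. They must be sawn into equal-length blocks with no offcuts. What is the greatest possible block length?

28 mm

The block length must divide every plank, so the greatest is gcd(644, 868).
644 = 2^2 × 7 × 23
868 = 2^2 × 7 × 31
gcd(644, 868) = 2^2 × 7 = 28.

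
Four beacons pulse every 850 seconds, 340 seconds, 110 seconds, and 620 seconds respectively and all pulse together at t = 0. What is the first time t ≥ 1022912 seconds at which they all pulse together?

1159400 seconds

Joint pulses occur at multiples of LCM(850, 340, 110, 620).
850 = 2 × 5^2 × 17
340 = 2^2 × 5 × 17
110 = 2 × 5 × 11
620 = 2^2 × 5 × 31
LCM(850, 340, 110, 620) = 2^2 × 5^2 × 11 × 17 × 31 = 579700.
Smallest multiple of 579700 that is ≥ 1022912: ⌈1022912/579700⌉ × 579700 = 2 × 579700 = 1159400.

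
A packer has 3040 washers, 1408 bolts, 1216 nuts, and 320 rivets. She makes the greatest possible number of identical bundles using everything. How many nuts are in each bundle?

38

Number of bundles = gcd(3040, 1408, 1216, 320).
3040 = 2^5 × 5 × 19
1408 = 2^7 × 11
1216 = 2^6 × 19
320 = 2^6 × 5
gcd(3040, 1408, 1216, 320) = 2^5 = 32.
nuts per bundle = 1216 / 32 = 38.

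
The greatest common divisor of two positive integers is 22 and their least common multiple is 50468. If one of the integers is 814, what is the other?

For two integers, gcd × lcm = product, so the other is (22 × 50468) / 814 = 1110296 / 814 = 1364.

1364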